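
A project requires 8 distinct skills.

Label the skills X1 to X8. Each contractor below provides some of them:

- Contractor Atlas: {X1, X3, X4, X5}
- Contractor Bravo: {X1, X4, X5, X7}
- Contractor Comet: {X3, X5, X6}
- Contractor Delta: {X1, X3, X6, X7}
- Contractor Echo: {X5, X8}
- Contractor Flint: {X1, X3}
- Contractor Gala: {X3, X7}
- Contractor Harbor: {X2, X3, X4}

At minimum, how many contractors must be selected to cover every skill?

Take {Delta, Echo, Harbor}. Their union is {X1, X2, X3, X4, X5, X6, X7, X8}, which is all 8 skills.
Only Harbor contains X2, so Harbor is forced; the remaining 5 skills need at least 2 more contractors (each remaining contractor adds at most 3) — so at least 3 contractors are needed, and 3 is optimal.

3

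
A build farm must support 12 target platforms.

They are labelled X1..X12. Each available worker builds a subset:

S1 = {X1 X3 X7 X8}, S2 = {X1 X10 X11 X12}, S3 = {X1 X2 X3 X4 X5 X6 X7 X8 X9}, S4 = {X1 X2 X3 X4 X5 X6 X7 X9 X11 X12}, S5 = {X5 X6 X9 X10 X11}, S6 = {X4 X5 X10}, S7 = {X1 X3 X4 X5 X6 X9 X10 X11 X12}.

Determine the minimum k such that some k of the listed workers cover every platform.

2

S3 and S7 together: S3 ∪ S7 = {X1, X2, X3, X4, X5, X6, X7, X8, X9, X10, X11, X12} — every platform is covered.
No single worker has all 12 platforms (the largest, S4, has 10), so 2 is optimal.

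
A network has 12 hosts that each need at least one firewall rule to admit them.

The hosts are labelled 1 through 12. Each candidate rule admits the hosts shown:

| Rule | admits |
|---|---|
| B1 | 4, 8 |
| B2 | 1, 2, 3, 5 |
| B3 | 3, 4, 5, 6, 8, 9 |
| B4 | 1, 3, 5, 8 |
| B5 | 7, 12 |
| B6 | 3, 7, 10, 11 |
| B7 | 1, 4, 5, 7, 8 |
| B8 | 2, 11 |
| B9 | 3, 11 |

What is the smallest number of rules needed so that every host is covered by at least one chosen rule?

B2 and B3 and B5 and B6 together: B2 ∪ B3 ∪ B5 ∪ B6 = {1, 2, 3, 4, 5, 6, 7, 8, 9, 10, 11, 12} — every host is covered.
No 3 of the 9 rules cover everything (all 84 combinations miss at least one host), so 4 is optimal.

4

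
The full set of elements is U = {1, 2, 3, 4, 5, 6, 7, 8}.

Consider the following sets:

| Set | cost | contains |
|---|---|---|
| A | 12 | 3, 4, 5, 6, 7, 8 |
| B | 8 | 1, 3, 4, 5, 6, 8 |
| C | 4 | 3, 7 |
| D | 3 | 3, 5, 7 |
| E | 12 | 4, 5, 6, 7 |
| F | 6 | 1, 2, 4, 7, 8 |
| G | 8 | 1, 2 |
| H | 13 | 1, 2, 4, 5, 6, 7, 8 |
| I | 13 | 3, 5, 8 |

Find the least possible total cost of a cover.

14

B, F together cover every element (B ∪ F = {1, 2, 3, 4, 5, 6, 7, 8}); total cost 8 + 6 = 14.
The greedy pick D, F, B costs 17; no covering selection beats 14.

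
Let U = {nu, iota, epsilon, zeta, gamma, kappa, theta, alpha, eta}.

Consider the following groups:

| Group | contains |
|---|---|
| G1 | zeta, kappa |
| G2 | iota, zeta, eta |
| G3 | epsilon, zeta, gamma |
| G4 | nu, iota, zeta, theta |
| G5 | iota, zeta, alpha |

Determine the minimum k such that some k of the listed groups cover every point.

Take {G1, G2, G3, G4, G5}. Their union is {nu, iota, epsilon, zeta, gamma, kappa, theta, alpha, eta}, which is all 9 points.
No 4 of the 5 groups cover everything (all 5 combinations miss at least one point), so 5 is optimal.

5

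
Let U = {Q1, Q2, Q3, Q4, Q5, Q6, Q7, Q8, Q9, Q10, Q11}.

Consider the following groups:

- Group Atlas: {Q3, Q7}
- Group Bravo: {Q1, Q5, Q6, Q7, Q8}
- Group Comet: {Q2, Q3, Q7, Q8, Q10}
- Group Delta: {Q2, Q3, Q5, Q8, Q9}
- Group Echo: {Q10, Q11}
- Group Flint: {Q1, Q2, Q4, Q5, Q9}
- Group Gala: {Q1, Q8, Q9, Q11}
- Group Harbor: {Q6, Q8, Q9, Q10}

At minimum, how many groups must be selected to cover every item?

4

Take {Bravo, Delta, Echo, Flint}. Their union is {Q1, Q2, Q3, Q4, Q5, Q6, Q7, Q8, Q9, Q10, Q11}, which is all 11 items.
No 3 of the 8 groups cover everything (all 56 combinations miss at least one item), so 4 is optimal.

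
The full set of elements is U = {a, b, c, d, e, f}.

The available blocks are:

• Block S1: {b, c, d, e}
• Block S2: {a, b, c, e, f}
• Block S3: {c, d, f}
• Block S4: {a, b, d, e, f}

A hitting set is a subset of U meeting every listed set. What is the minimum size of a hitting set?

The 2 elements {c, f} hit every block.
No single element lies in every block, so at least 2 are needed and 2 is optimal.

2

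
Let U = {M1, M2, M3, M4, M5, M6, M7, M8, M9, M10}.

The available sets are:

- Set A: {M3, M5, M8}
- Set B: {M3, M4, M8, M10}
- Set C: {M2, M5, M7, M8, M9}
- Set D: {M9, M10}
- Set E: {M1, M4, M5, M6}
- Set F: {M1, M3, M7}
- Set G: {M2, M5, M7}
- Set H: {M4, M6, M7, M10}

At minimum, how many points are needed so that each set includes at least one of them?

Take T = {M5, M7, M10}. Each listed set contains at least one of these, so T is a hitting set of size 3.
No choice of 2 points meets every set, so 3 is the minimum.

3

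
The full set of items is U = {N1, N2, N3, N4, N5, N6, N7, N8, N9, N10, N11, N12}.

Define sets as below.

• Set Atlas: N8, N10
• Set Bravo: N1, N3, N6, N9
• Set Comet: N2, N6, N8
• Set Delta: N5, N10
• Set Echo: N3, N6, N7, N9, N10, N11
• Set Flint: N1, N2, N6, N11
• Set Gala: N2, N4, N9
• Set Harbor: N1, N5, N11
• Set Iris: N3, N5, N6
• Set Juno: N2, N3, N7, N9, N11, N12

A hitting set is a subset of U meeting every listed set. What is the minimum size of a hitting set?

4

Take H = {N2, N5, N9, N10}. Each listed set contains at least one of these, so H is a hitting set of size 4.
No choice of 3 items meets every set, so 4 is the minimum.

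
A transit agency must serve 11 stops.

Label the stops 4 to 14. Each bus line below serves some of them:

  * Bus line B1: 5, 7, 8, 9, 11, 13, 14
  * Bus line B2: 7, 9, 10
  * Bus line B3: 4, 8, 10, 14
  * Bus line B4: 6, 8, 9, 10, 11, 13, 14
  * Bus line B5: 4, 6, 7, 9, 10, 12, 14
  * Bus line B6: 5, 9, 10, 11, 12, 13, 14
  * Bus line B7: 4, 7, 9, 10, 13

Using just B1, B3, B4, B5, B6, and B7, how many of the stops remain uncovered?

0

Union of B1, B3, B4, B5, B6, B7 = {4, 5, 6, 7, 8, 9, 10, 11, 12, 13, 14} — that's every stop, so 0 are uncovered.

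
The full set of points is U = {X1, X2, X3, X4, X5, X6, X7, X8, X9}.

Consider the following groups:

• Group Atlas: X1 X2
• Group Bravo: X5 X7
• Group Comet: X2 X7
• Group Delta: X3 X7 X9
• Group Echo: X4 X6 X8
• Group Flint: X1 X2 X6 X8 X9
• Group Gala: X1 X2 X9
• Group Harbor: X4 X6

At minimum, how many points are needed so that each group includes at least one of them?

3

The 3 points {X2, X6, X7} hit every group.
The groups Atlas, Bravo, Harbor are pairwise disjoint, so any hitting set needs a separate point for each — at least 3. Hence 3 is optimal.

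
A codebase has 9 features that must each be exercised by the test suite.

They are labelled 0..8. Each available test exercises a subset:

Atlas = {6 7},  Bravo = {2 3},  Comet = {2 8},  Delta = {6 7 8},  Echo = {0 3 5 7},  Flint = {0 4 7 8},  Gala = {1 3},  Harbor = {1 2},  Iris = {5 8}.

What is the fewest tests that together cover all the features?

4

Atlas and Echo and Flint and Harbor together: Atlas ∪ Echo ∪ Flint ∪ Harbor = {0, 1, 2, 3, 4, 5, 6, 7, 8} — every feature is covered.
Only Flint contains 4, so Flint is forced; the remaining 5 features need at least 3 more tests (each remaining test adds at most 2) — so at least 4 tests are needed, and 4 is optimal.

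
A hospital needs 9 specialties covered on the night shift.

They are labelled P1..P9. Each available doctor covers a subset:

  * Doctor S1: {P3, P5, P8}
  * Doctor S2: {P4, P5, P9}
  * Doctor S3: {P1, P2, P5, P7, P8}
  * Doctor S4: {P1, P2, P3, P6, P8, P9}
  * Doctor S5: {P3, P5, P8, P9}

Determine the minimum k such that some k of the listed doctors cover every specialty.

3

S2 and S3 and S4 together: S2 ∪ S3 ∪ S4 = {P1, P2, P3, P4, P5, P6, P7, P8, P9} — every specialty is covered.
Only S2 contains P4, so S2 is forced; the remaining 6 specialties need at least 2 more doctors (each remaining doctor adds at most 5) — so at least 3 doctors are needed, and 3 is optimal.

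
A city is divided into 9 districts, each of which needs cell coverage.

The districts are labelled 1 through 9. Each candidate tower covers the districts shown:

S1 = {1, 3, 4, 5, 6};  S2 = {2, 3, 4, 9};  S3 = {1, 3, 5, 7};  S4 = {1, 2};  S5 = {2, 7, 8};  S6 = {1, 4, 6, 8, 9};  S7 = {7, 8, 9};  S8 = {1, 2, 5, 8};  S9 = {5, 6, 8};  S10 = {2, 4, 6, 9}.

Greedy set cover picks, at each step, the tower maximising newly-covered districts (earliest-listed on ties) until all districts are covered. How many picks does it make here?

Greedy: pick S1 (covers 5 new) → pick S5 (covers 3 new) → pick S2 (covers 1 new). Total picks: 3.

3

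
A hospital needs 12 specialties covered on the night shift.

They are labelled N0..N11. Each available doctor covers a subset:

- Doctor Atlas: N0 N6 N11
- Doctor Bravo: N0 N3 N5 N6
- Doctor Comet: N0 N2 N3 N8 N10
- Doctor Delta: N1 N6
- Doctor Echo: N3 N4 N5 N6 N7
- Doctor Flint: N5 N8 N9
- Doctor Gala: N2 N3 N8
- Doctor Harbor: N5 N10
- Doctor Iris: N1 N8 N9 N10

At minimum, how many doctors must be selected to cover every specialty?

Take {Atlas, Comet, Echo, Iris}. Their union is {N0, N1, N2, N3, N4, N5, N6, N7, N8, N9, N10, N11}, which is all 12 specialties.
Only Atlas contains N11, so Atlas is forced; the remaining 9 specialties need at least 3 more doctors (each remaining doctor adds at most 4) — so at least 4 doctors are needed, and 4 is optimal.

4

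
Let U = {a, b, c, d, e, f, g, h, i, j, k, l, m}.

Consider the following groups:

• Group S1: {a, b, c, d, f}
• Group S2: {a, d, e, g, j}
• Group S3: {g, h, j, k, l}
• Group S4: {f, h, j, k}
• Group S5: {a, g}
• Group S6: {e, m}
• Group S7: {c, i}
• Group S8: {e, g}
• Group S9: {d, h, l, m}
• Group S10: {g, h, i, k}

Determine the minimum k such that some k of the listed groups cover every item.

4

Take {S1, S2, S9, S10}. Their union is {a, b, c, d, e, f, g, h, i, j, k, l, m}, which is all 13 items.
No 3 of the 10 groups cover everything (all 120 combinations miss at least one item), so 4 is optimal.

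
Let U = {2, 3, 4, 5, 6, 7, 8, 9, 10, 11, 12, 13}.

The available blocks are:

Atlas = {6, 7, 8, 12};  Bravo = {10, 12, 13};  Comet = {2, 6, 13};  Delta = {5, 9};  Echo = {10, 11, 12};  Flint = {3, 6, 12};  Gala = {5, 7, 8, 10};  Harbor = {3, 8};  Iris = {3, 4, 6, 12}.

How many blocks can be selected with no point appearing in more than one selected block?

Comet, Delta, Echo, Harbor are pairwise disjoint (Comet={2,6,13}; Delta={5,9}; Echo={10,11,12}; Harbor={3,8}).
Every remaining block overlaps one of these, and no 5 of the listed blocks are pairwise disjoint, so 4 is the maximum.

4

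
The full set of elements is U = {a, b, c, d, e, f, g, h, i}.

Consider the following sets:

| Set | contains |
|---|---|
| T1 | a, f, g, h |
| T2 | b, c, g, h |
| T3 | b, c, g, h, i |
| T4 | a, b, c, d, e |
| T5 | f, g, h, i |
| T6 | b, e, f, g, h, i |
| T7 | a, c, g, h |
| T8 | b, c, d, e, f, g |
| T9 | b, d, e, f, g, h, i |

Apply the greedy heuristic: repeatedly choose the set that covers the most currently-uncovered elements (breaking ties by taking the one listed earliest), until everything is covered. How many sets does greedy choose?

Greedy: pick T9 (covers 7 new) → pick T4 (covers 2 new). Total picks: 2.

2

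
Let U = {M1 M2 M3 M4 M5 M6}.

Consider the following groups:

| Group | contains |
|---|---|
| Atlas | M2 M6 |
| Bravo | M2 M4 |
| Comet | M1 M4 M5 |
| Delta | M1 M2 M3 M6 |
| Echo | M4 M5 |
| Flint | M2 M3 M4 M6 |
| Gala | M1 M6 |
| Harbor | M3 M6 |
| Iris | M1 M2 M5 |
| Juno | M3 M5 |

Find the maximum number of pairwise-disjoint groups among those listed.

Bravo, Gala, Juno are pairwise disjoint (Bravo={M2,M4}; Gala={M1,M6}; Juno={M3,M5}).
Every remaining group overlaps one of these, and no 4 of the listed groups are pairwise disjoint, so 3 is the maximum.

3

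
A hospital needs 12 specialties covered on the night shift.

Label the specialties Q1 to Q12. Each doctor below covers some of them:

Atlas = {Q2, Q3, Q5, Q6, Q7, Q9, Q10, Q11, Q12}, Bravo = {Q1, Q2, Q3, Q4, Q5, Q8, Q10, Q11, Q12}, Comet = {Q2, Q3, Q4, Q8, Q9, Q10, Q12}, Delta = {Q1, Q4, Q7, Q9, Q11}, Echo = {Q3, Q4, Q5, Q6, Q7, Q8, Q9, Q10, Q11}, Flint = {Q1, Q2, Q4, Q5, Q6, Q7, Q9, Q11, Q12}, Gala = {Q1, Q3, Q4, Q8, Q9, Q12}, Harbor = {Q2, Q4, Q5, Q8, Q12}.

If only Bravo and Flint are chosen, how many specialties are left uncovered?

Union of Bravo, Flint = {Q1, Q2, Q3, Q4, Q5, Q6, Q7, Q8, Q9, Q10, Q11, Q12} — that's every specialty, so 0 are uncovered.

0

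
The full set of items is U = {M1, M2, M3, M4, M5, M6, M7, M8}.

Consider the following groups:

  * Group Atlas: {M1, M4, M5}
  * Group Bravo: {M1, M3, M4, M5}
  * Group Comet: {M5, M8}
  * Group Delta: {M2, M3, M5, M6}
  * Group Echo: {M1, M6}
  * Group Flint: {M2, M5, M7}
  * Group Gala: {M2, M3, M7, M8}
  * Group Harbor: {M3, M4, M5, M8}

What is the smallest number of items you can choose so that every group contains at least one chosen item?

H = {M1, M2, M8} meets every group (each contains at least one member of H), and |H| = 3.
No choice of 2 items meets every group, so 3 is the minimum.

3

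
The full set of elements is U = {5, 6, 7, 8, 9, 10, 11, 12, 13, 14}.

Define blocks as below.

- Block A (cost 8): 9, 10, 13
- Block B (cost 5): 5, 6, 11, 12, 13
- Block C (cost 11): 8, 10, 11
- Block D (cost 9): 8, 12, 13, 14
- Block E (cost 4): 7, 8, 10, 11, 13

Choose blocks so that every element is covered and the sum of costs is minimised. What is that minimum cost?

A, B, D, E together cover every element (A ∪ B ∪ D ∪ E = {5, 6, 7, 8, 9, 10, 11, 12, 13, 14}); total cost 8 + 5 + 9 + 4 = 26.
No covering selection has total cost below 26.

26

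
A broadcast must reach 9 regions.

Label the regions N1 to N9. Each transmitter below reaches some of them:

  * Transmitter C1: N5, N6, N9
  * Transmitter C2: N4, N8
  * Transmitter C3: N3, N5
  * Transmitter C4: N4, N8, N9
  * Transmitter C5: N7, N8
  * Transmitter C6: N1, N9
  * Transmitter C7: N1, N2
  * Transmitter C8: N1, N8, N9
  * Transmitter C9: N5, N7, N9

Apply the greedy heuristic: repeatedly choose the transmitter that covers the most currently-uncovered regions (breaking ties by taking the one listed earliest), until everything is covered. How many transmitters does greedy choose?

Greedy: pick C1 (covers 3 new) → pick C2 (covers 2 new) → pick C7 (covers 2 new) → pick C3 (covers 1 new) → pick C5 (covers 1 new). Total picks: 5.

5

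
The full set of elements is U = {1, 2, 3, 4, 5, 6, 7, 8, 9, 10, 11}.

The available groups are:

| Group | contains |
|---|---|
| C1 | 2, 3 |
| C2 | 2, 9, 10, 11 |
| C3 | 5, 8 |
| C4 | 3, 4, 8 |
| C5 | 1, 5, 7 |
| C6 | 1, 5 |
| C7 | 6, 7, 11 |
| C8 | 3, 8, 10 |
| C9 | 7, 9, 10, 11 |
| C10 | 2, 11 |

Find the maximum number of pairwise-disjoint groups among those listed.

C6, C7, C8 are pairwise disjoint (C6={1,5}; C7={6,7,11}; C8={3,8,10}).
Every remaining group overlaps one of these, and no 4 of the listed groups are pairwise disjoint, so 3 is the maximum.

3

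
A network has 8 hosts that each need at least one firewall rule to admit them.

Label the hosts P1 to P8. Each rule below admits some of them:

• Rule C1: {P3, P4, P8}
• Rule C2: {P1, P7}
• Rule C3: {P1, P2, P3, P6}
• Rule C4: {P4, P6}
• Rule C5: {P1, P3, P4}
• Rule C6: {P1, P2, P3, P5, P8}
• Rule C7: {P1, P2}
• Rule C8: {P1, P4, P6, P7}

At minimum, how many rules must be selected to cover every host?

C6 and C8 together: C6 ∪ C8 = {P1, P2, P3, P4, P5, P6, P7, P8} — every host is covered.
No single rule has all 8 hosts (the largest, C6, has 5), so 2 is optimal.

2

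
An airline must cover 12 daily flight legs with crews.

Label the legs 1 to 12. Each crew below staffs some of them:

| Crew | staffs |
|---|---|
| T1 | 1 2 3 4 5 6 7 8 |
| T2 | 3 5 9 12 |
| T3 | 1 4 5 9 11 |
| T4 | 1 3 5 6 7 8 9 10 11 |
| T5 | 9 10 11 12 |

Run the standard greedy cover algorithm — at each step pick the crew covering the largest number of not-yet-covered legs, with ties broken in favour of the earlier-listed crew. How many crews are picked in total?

3

Greedy: pick T4 (covers 9 new) → pick T1 (covers 2 new) → pick T2 (covers 1 new). Total picks: 3.
(The true minimum cover uses only 2 crews, so greedy is not optimal here.)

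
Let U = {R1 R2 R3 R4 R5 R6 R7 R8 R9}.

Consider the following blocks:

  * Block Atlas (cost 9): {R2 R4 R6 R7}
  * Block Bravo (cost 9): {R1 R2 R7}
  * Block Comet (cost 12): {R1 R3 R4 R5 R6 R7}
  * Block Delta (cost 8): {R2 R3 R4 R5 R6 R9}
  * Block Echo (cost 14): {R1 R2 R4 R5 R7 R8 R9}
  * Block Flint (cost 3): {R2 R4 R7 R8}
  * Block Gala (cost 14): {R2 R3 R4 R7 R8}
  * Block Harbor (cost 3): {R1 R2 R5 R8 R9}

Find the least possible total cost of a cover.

14

Delta, Flint, Harbor together cover every element (Delta ∪ Flint ∪ Harbor = {R1, R2, R3, R4, R5, R6, R7, R8, R9}); total cost 8 + 3 + 3 = 14.
No covering selection has total cost below 14.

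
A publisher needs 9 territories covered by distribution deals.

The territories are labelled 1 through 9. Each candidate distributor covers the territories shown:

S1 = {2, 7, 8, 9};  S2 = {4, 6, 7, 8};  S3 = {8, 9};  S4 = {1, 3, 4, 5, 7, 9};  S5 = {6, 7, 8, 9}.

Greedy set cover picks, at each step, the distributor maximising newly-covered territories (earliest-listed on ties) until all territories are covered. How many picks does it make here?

Greedy: pick S4 (covers 6 new) → pick S1 (covers 2 new) → pick S2 (covers 1 new). Total picks: 3.

3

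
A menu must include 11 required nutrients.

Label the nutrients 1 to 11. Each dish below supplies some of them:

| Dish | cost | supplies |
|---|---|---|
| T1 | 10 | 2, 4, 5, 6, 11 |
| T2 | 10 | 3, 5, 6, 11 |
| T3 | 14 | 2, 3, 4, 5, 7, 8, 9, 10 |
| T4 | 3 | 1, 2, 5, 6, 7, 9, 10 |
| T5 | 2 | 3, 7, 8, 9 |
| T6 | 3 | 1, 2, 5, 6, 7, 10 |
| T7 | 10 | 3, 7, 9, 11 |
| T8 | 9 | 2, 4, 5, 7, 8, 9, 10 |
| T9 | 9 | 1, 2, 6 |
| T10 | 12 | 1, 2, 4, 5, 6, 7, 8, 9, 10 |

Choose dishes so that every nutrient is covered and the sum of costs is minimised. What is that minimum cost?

T1, T4, T5 together cover every nutrient (T1 ∪ T4 ∪ T5 = {1, 2, 3, 4, 5, 6, 7, 8, 9, 10, 11}); total cost 10 + 3 + 2 = 15.
No covering selection has total cost below 15.

15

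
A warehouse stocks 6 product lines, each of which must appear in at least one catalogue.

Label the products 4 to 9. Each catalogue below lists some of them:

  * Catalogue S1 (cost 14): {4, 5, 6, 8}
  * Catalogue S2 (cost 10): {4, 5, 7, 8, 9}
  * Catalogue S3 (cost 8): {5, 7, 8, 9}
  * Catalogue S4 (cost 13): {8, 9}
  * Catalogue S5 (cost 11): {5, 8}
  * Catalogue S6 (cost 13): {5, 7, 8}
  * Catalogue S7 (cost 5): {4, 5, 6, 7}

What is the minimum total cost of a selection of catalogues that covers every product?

S3, S7 together cover every product (S3 ∪ S7 = {4, 5, 6, 7, 8, 9}); total cost 8 + 5 = 13.
No covering selection has total cost below 13.

13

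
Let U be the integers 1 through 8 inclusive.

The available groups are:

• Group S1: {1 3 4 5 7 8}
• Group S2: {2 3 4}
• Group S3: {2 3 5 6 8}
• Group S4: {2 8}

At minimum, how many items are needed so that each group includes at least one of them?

H = {4, 8} meets every group (each contains at least one member of H), and |H| = 2.
No single item lies in every group, so at least 2 are needed and 2 is optimal.

2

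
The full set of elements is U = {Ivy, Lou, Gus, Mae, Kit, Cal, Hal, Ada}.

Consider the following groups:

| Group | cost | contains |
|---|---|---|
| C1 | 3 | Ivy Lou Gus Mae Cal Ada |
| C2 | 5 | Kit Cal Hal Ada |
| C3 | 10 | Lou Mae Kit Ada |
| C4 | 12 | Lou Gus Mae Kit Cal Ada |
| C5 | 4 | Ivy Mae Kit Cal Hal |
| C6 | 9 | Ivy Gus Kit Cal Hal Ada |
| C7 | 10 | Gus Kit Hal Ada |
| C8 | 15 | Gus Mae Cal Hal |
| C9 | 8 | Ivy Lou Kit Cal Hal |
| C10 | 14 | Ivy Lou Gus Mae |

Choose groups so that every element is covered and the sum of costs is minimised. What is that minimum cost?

7

C1, C5 together cover every element (C1 ∪ C5 = {Ivy, Lou, Gus, Mae, Kit, Cal, Hal, Ada}); total cost 3 + 4 = 7.
No covering selection has total cost below 7.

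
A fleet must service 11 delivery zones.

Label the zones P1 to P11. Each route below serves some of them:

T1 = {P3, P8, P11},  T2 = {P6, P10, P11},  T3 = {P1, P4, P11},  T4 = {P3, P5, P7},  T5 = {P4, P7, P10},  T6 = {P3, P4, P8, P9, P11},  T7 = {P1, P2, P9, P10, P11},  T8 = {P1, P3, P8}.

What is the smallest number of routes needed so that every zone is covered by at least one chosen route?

4

Take {T2, T4, T6, T7}. Their union is {P1, P2, P3, P4, P5, P6, P7, P8, P9, P10, P11}, which is all 11 zones.
No 3 of the 8 routes cover everything (all 56 combinations miss at least one zone), so 4 is optimal.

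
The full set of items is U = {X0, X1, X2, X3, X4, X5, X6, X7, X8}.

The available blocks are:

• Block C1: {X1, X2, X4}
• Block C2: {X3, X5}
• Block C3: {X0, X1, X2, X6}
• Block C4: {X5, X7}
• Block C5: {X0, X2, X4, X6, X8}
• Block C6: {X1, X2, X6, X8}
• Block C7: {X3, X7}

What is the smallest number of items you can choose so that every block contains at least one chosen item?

Take H = {X2, X3, X7}. Each listed block contains at least one of these, so H is a hitting set of size 3.
No choice of 2 items meets every block, so 3 is the minimum.

3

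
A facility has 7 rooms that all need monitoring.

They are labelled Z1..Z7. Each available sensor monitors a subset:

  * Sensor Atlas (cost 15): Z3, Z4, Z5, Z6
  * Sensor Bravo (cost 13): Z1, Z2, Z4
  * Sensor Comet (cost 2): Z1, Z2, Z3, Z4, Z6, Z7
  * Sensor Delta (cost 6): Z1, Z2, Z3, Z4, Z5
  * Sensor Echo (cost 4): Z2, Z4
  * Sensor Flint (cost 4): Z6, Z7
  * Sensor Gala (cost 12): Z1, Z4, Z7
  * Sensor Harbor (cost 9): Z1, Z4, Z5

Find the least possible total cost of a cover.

Comet, Delta together cover every room (Comet ∪ Delta = {Z1, Z2, Z3, Z4, Z5, Z6, Z7}); total cost 2 + 6 = 8.
No covering selection has total cost below 8.

8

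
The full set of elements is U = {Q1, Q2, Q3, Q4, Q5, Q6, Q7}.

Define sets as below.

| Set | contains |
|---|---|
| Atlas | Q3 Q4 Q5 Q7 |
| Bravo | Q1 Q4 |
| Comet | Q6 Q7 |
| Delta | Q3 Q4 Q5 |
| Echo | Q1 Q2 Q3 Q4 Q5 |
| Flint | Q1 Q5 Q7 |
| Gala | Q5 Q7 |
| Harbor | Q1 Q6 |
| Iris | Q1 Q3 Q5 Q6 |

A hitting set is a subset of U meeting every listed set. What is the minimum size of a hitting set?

Take H = {Q4, Q5, Q6}. Each listed set contains at least one of these, so H is a hitting set of size 3.
No choice of 2 elements meets every set, so 3 is the minimum.

3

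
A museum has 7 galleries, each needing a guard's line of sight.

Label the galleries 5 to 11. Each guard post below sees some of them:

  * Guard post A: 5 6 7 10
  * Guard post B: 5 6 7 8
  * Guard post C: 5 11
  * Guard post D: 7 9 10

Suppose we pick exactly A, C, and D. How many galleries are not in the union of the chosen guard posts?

Union of A, C, D = {5, 6, 7, 9, 10, 11}.
Not covered: 8 — 1 gallery.

1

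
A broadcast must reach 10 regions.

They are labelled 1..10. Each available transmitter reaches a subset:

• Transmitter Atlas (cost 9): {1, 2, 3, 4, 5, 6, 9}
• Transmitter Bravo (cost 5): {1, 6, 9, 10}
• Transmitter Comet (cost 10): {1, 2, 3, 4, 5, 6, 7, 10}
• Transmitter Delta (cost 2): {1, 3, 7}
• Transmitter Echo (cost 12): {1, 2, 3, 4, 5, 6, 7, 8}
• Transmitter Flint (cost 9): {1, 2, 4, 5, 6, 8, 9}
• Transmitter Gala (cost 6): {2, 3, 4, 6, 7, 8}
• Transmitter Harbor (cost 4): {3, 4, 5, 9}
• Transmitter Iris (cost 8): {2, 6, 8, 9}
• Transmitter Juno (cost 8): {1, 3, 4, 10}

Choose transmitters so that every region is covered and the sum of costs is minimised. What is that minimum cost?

Bravo, Gala, Harbor together cover every region (Bravo ∪ Gala ∪ Harbor = {1, 2, 3, 4, 5, 6, 7, 8, 9, 10}); total cost 5 + 6 + 4 = 15.
The greedy pick Delta, Harbor, Gala, Bravo costs 17; no covering selection beats 15.

15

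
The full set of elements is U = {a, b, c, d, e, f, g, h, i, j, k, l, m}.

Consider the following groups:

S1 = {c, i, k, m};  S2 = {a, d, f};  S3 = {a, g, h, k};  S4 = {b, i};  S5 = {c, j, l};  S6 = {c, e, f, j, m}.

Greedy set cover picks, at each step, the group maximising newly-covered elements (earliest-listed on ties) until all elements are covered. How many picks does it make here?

Greedy: pick S6 (covers 5 new) → pick S3 (covers 4 new) → pick S4 (covers 2 new) → pick S2 (covers 1 new) → pick S5 (covers 1 new). Total picks: 5.

5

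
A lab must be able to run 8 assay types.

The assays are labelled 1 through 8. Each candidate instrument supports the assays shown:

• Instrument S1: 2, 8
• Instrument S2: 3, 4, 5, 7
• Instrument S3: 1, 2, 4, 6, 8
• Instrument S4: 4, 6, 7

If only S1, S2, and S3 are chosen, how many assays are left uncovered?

0

Union of S1, S2, S3 = {1, 2, 3, 4, 5, 6, 7, 8} — that's every assay, so 0 are uncovered.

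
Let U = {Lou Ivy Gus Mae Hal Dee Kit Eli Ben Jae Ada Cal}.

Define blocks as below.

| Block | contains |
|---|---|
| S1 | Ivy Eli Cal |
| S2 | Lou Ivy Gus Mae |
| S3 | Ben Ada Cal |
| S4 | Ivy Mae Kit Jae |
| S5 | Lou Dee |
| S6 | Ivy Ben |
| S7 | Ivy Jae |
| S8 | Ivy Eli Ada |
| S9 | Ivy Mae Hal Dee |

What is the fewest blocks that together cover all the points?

Take {S2, S3, S4, S8, S9}. Their union is {Lou, Ivy, Gus, Mae, Hal, Dee, Kit, Eli, Ben, Jae, Ada, Cal}, which is all 12 points.
No 4 of the 9 blocks cover everything (all 126 combinations miss at least one point), so 5 is optimal.

5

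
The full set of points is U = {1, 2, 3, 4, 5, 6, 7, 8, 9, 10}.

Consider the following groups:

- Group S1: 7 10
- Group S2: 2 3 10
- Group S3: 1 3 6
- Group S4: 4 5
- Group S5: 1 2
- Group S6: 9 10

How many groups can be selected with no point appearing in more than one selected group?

3

S3, S4, S6 are pairwise disjoint (S3={1,3,6}; S4={4,5}; S6={9,10}).
Every remaining group overlaps one of these, and no 4 of the listed groups are pairwise disjoint, so 3 is the maximum.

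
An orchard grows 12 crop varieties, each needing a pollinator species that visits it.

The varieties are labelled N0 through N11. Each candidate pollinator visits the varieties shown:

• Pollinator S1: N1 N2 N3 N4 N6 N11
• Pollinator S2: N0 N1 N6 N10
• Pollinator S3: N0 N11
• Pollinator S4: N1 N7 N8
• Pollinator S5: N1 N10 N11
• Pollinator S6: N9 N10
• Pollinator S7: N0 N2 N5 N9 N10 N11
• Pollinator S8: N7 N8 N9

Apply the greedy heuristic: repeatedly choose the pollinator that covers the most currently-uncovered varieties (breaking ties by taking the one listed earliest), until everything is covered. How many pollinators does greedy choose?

3

Greedy: pick S1 (covers 6 new) → pick S7 (covers 4 new) → pick S4 (covers 2 new). Total picks: 3.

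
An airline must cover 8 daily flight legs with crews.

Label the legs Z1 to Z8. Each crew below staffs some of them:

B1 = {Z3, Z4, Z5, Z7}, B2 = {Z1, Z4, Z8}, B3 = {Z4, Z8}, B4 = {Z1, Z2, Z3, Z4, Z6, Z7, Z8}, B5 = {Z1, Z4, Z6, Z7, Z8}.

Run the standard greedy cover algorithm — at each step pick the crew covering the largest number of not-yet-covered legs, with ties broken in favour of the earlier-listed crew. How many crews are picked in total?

Greedy: pick B4 (covers 7 new) → pick B1 (covers 1 new). Total picks: 2.

2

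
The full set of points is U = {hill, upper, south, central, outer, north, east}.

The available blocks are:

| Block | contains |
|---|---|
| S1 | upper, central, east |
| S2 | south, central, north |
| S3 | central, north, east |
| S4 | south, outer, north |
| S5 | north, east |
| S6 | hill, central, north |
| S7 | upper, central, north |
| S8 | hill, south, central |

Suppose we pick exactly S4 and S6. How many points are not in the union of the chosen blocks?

2

Union of S4, S6 = {hill, south, central, outer, north}.
Not covered: upper, east — 2 points.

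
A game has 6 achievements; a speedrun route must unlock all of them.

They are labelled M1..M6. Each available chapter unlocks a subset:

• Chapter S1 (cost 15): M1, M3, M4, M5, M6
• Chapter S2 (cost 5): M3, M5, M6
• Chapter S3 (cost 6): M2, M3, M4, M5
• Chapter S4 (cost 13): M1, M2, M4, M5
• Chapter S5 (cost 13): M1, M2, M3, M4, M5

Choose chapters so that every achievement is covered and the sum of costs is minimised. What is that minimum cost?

18

S2, S5 together cover every achievement (S2 ∪ S5 = {M1, M2, M3, M4, M5, M6}); total cost 5 + 13 = 18.
The greedy pick S3, S2, S4 costs 24; no covering selection beats 18.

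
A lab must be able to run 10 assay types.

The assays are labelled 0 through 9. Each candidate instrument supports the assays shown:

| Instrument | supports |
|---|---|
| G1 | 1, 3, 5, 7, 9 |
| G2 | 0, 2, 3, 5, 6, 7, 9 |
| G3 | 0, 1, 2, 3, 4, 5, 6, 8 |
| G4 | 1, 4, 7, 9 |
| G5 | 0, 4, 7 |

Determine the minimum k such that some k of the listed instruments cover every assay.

G1 and G3 together: G1 ∪ G3 = {0, 1, 2, 3, 4, 5, 6, 7, 8, 9} — every assay is covered.
No single instrument has all 10 assays (the largest, G3, has 8), so 2 is optimal.

2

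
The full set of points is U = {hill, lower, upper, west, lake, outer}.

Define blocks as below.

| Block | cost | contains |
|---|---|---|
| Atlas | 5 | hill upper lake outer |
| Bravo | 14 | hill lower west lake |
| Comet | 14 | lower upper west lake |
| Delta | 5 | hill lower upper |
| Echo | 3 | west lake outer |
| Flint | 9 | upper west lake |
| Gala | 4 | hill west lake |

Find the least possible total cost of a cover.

Delta, Echo together cover every point (Delta ∪ Echo = {hill, lower, upper, west, lake, outer}); total cost 5 + 3 = 8.
No covering selection has total cost below 8.

8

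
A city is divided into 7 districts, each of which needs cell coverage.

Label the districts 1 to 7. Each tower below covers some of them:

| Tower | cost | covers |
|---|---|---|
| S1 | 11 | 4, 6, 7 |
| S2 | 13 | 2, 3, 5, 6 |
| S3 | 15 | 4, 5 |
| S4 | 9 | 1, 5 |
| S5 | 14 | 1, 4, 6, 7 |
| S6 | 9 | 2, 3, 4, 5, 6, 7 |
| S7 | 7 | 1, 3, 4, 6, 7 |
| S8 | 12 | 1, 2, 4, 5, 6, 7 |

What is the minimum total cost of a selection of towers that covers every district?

S6, S7 together cover every district (S6 ∪ S7 = {1, 2, 3, 4, 5, 6, 7}); total cost 9 + 7 = 16.
No covering selection has total cost below 16.

16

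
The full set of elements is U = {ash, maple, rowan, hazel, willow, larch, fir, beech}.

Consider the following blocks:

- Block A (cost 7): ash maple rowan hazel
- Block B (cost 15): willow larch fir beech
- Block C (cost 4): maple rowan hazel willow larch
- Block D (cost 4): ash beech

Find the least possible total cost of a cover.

22

A, B together cover every element (A ∪ B = {ash, maple, rowan, hazel, willow, larch, fir, beech}); total cost 7 + 15 = 22.
The greedy pick C, D, B costs 23; no covering selection beats 22.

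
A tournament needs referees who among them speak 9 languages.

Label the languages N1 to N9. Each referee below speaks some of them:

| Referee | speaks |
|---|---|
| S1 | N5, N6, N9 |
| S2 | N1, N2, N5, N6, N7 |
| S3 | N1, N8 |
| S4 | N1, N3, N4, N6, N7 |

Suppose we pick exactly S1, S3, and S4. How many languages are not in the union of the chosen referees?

Union of S1, S3, S4 = {N1, N3, N4, N5, N6, N7, N8, N9}.
Not covered: N2 — 1 language.

1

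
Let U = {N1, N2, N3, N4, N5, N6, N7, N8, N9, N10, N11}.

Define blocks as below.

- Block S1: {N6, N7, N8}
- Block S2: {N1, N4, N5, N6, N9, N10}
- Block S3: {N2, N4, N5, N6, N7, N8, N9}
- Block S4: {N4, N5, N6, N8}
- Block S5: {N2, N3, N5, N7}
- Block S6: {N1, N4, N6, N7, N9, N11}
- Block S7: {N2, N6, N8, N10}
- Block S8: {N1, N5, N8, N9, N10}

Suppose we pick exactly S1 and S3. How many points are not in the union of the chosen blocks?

Union of S1, S3 = {N2, N4, N5, N6, N7, N8, N9}.
Not covered: N1, N3, N10, N11 — 4 points.

4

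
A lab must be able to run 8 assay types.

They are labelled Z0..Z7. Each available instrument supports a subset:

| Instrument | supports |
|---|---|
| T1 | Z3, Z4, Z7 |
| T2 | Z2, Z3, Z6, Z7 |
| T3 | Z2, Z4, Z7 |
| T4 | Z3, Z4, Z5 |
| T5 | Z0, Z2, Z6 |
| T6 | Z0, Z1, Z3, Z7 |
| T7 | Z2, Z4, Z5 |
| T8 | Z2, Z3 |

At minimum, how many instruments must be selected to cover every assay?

3

Take {T5, T6, T7}. Their union is {Z0, Z1, Z2, Z3, Z4, Z5, Z6, Z7}, which is all 8 assays.
Only T6 contains Z1, so T6 is forced; the remaining 4 assays need at least 2 more instruments (each remaining instrument adds at most 3) — so at least 3 instruments are needed, and 3 is optimal.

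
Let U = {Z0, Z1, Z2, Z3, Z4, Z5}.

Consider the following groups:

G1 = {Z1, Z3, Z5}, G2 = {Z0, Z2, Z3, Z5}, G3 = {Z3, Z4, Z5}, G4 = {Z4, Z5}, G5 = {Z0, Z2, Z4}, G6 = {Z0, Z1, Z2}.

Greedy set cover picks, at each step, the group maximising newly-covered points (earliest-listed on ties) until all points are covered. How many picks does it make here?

Greedy: pick G2 (covers 4 new) → pick G1 (covers 1 new) → pick G3 (covers 1 new). Total picks: 3.
(The true minimum cover uses only 2 groups, so greedy is not optimal here.)

3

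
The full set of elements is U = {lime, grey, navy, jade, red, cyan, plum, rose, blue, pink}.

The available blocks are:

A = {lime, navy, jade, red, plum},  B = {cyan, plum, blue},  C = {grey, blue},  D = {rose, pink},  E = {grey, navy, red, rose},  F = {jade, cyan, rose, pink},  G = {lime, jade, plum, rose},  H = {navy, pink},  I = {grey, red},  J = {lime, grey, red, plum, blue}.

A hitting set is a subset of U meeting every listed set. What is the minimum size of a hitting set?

Take T = {grey, plum, pink}. Each listed block contains at least one of these, so T is a hitting set of size 3.
The blocks B, D, I are pairwise disjoint, so any hitting set needs a separate element for each — at least 3. Hence 3 is optimal.

3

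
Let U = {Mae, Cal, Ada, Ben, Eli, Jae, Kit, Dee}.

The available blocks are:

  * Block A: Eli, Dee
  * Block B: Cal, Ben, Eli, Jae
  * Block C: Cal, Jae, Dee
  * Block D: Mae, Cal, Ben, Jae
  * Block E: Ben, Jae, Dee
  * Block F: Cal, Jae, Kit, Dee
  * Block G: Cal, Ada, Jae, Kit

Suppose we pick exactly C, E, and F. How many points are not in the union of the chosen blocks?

Union of C, E, F = {Cal, Ben, Jae, Kit, Dee}.
Not covered: Mae, Ada, Eli — 3 points.

3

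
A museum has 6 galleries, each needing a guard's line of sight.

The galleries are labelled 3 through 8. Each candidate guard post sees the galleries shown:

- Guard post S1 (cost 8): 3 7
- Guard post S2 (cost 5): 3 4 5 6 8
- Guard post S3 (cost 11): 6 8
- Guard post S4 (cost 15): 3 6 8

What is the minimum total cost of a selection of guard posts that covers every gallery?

13

S1, S2 together cover every gallery (S1 ∪ S2 = {3, 4, 5, 6, 7, 8}); total cost 8 + 5 = 13.
No covering selection has total cost below 13.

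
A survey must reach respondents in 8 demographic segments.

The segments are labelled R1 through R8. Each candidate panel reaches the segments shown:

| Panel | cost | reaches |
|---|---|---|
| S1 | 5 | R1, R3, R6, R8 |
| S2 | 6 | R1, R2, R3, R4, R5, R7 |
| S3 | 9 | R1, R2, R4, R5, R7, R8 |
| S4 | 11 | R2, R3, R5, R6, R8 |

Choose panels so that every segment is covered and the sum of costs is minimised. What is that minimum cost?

S1, S2 together cover every segment (S1 ∪ S2 = {R1, R2, R3, R4, R5, R6, R7, R8}); total cost 5 + 6 = 11.
No covering selection has total cost below 11.

11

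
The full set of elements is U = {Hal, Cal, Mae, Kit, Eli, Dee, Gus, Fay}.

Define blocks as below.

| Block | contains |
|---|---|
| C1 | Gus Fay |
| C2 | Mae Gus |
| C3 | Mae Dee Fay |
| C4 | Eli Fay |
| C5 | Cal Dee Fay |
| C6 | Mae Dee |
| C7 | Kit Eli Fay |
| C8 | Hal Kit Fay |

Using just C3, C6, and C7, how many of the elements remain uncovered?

3

Union of C3, C6, C7 = {Mae, Kit, Eli, Dee, Fay}.
Not covered: Hal, Cal, Gus — 3 elements.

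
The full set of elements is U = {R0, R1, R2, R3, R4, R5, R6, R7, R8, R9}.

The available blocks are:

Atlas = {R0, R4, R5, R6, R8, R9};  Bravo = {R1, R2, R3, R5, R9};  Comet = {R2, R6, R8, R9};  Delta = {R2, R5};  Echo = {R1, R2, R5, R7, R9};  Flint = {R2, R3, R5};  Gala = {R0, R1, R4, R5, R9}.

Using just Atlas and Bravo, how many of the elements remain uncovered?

Union of Atlas, Bravo = {R0, R1, R2, R3, R4, R5, R6, R8, R9}.
Not covered: R7 — 1 element.

1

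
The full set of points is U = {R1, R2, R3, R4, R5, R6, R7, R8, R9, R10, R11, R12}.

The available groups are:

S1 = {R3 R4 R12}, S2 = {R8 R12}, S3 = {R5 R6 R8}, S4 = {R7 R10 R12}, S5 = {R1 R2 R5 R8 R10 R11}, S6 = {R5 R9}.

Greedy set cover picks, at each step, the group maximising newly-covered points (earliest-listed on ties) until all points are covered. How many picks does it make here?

5

Greedy: pick S5 (covers 6 new) → pick S1 (covers 3 new) → pick S3 (covers 1 new) → pick S4 (covers 1 new) → pick S6 (covers 1 new). Total picks: 5.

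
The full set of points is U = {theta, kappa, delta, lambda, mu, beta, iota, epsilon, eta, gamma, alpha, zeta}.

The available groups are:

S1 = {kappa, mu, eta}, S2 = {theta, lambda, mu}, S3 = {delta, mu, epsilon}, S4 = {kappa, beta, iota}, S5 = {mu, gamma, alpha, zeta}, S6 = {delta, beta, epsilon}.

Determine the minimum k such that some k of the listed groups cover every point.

5

S1 and S2 and S4 and S5 and S6 together: S1 ∪ S2 ∪ S4 ∪ S5 ∪ S6 = {theta, kappa, delta, lambda, mu, beta, iota, epsilon, eta, gamma, alpha, zeta} — every point is covered.
No 4 of the 6 groups cover everything (all 15 combinations miss at least one point), so 5 is optimal.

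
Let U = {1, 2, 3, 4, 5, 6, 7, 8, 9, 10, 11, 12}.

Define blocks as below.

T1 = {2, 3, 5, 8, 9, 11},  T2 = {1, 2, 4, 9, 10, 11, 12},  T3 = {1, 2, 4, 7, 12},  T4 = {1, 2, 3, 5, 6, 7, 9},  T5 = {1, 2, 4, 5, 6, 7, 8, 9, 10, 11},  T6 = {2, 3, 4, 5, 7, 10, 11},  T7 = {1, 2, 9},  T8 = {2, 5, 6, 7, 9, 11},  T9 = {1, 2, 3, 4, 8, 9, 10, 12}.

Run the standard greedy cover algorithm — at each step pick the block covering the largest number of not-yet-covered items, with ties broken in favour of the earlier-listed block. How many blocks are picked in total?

Greedy: pick T5 (covers 10 new) → pick T9 (covers 2 new). Total picks: 2.

2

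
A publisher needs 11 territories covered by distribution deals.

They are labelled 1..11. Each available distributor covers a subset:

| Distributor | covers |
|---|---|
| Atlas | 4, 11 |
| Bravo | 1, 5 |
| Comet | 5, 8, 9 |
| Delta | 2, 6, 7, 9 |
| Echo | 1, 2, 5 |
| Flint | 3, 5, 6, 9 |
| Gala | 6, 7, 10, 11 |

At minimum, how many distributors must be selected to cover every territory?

Atlas and Comet and Echo and Flint and Gala together: Atlas ∪ Comet ∪ Echo ∪ Flint ∪ Gala = {1, 2, 3, 4, 5, 6, 7, 8, 9, 10, 11} — every territory is covered.
No 4 of the 7 distributors cover everything (all 35 combinations miss at least one territory), so 5 is optimal.

5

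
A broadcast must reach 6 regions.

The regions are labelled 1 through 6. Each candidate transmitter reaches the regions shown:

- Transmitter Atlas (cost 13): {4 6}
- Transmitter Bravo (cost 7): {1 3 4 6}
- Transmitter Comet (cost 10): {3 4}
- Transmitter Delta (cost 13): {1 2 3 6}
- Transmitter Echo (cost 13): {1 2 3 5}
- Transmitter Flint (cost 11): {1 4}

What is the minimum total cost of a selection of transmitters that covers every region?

20

Bravo, Echo together cover every region (Bravo ∪ Echo = {1, 2, 3, 4, 5, 6}); total cost 7 + 13 = 20.
No covering selection has total cost below 20.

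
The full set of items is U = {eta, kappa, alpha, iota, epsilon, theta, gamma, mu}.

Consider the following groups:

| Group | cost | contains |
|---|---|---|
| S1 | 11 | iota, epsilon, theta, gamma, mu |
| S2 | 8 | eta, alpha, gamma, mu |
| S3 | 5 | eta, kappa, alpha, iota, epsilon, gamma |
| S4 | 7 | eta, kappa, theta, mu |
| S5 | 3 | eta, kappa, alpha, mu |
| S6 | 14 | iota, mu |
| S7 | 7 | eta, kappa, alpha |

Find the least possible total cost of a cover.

12

S3, S4 together cover every item (S3 ∪ S4 = {eta, kappa, alpha, iota, epsilon, theta, gamma, mu}); total cost 5 + 7 = 12.
The greedy pick S5, S3, S4 costs 15; no covering selection beats 12.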